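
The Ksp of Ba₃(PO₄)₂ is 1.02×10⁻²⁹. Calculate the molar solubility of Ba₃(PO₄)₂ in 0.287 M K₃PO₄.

Ba₃(PO₄)₂(s) ⇌ 3 Ba²⁺(aq) + 2 PO₄³⁻(aq)
The solution already contains PO₄³⁻ at 0.287 M. Let s be the molar solubility of Ba₃(PO₄)₂.
[PO₄³⁻] ≈ 0.287 M (common ion dominates); [Ba²⁺] = 3s.
Ksp = [Ba²⁺]^3[PO₄³⁻]^2 = (3s)^3(0.287)^2
(3s)^3 = 1.02×10⁻²⁹ / (0.287)^2 = 1.24×10⁻²⁸
s = 1.66×10⁻¹⁰ M

1.66×10⁻¹⁰ M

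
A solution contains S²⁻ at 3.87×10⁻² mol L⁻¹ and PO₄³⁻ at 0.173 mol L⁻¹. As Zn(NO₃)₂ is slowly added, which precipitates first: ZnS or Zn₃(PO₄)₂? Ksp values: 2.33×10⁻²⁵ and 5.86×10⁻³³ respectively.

ZnS

Precipitation of each salt begins when its ion product equals Ksp.
For ZnS: [Zn²⁺] = (Ksp/[S²⁻]) = 6.02×10⁻²⁴ mol L⁻¹
For Zn₃(PO₄)₂: [Zn²⁺] = (Ksp/[PO₄³⁻]^2)^(1/3) = 5.81×10⁻¹¹ mol L⁻¹
The smaller threshold [Zn²⁺] is reached first, so ZnS precipitates first.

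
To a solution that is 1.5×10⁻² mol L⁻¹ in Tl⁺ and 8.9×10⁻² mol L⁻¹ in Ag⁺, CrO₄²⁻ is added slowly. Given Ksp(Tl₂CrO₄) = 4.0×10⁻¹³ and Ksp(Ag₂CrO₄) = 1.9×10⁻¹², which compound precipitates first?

Ag₂CrO₄

Each salt precipitates once Q = Ksp for that salt.
For Tl₂CrO₄: [CrO₄²⁻] = (Ksp/[Tl⁺]^2) = 1.8×10⁻⁹ mol L⁻¹
For Ag₂CrO₄: [CrO₄²⁻] = (Ksp/[Ag⁺]^2) = 2.4×10⁻¹⁰ mol L⁻¹
Ag₂CrO₄ requires the lower [CrO₄²⁻], so it precipitates first.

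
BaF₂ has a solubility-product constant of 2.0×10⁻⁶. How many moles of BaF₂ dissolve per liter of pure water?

BaF₂(s) ⇌ Ba²⁺(aq) + 2 F⁻(aq)
Let s be the molar solubility. Then [Ba²⁺] = s and [F⁻] = 2s.
Ksp = [Ba²⁺][F⁻]^2 = s · (2s)^2 = 4s^3
4s^3 = 2.0×10⁻⁶  ⇒  s^3 = 5.0×10⁻⁷
s = (5.0×10⁻⁷)^(1/3) = 7.9×10⁻³ mol/L

7.9×10⁻³ M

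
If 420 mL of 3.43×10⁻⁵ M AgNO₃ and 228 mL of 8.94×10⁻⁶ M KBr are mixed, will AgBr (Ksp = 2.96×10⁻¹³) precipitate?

After mixing, V = 420 mL + 228 mL = 648 mL.
[Ag⁺] = (3.43×10⁻⁵)(420)/648 = 2.22×10⁻⁵ M
[Br⁻] = (8.94×10⁻⁶)(228)/648 = 3.15×10⁻⁶ M
Q = [Ag⁺][Br⁻] = 6.99×10⁻¹¹
Because Q > Ksp (6.99×10⁻¹¹ vs 2.96×10⁻¹³), a precipitate of AgBr forms.

Yes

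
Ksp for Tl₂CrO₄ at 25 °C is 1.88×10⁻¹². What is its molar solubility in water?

7.77×10⁻⁵ M

Tl₂CrO₄(s) ⇌ 2 Tl⁺(aq) + CrO₄²⁻(aq)
With molar solubility s: [Tl⁺] = 2s, [CrO₄²⁻] = s.
Ksp = [Tl⁺]^2[CrO₄²⁻] = (2s)^2 · s = 4s^3
4s^3 = 1.88×10⁻¹²  ⇒  s^3 = 4.70×10⁻¹³
s = 7.77×10⁻⁵ mol L⁻¹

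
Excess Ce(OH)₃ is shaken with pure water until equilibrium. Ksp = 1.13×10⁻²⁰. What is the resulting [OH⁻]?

1.36×10⁻⁵ M

Ce(OH)₃(s) ⇌ Ce³⁺(aq) + 3 OH⁻(aq)
For each mole of Ce(OH)₃ that dissolves per liter, [Ce³⁺] = s and [OH⁻] = 3s; let s denote this solubility.
Ksp = [Ce³⁺][OH⁻]^3 = s · (3s)^3 = 27s^4 = 1.13×10⁻²⁰
s = 4.52×10⁻⁶ M
[OH⁻] = 3s = 1.36×10⁻⁵ M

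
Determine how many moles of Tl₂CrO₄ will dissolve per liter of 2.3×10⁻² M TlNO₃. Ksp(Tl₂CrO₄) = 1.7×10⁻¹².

3.2×10⁻⁹ M

Tl₂CrO₄(s) ⇌ 2 Tl⁺(aq) + CrO₄²⁻(aq)
With Tl⁺ already at 2.3×10⁻² M and s small, take [Tl⁺] ≈ 2.3×10⁻² M and [CrO₄²⁻] = s.
Ksp = [Tl⁺]^2[CrO₄²⁻] = (2.3×10⁻²)^2s
s = 1.7×10⁻¹² / (2.3×10⁻²)^2 = 3.2×10⁻⁹
s = 3.2×10⁻⁹ M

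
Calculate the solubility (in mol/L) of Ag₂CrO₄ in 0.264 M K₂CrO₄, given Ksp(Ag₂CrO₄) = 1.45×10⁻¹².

Ag₂CrO₄(s) ⇌ 2 Ag⁺(aq) + CrO₄²⁻(aq)
CrO₄²⁻ is already present at 0.264 M. If s mol/L of Ag₂CrO₄ dissolves, [Ag⁺] = 2s while [CrO₄²⁻] ≈ 0.264 M.
Ksp = [Ag⁺]^2[CrO₄²⁻] = (2s)^2(0.264)
(2s)^2 = 1.45×10⁻¹² / (0.264) = 5.49×10⁻¹²
s = 1.17×10⁻⁶ M

1.17×10⁻⁶ M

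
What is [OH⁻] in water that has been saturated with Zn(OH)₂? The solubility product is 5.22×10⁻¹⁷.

4.71×10⁻⁶ M

Zn(OH)₂(s) ⇌ Zn²⁺(aq) + 2 OH⁻(aq)
Let s be the molar solubility. Then [Zn²⁺] = s and [OH⁻] = 2s.
Ksp = [Zn²⁺][OH⁻]^2 = s · (2s)^2 = 4s^3 = 5.22×10⁻¹⁷
s = 2.35×10⁻⁶ mol L⁻¹
[OH⁻] = 2s = 4.71×10⁻⁶ mol L⁻¹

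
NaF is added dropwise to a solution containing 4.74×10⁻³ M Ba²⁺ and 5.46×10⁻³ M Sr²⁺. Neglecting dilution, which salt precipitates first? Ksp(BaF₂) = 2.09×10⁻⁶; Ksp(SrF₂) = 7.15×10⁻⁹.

SrF₂

A salt starts to precipitate once the ion product Q reaches its Ksp.
For BaF₂: [F⁻] = (Ksp/[Ba²⁺])^(1/2) = 2.10×10⁻² M
For SrF₂: [F⁻] = (Ksp/[Sr²⁺])^(1/2) = 1.14×10⁻³ M
The smaller threshold [F⁻] is reached first, so SrF₂ precipitates first.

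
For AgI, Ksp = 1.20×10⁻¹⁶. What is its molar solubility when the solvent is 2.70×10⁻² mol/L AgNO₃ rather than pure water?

AgI(s) ⇌ Ag⁺(aq) + I⁻(aq)
Let s be the solubility of AgI here. The common ion gives [Ag⁺] ≈ 2.70×10⁻² mol/L, and [I⁻] = s.
Ksp = [Ag⁺][I⁻] = (2.70×10⁻²)s
s = 1.20×10⁻¹⁶ / (2.70×10⁻²) = 4.44×10⁻¹⁵
s = 4.44×10⁻¹⁵ mol/L

4.44×10⁻¹⁵ M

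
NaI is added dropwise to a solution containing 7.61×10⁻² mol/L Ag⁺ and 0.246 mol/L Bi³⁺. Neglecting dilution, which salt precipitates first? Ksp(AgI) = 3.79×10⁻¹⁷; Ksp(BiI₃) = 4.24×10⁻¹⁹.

Each salt precipitates once Q = Ksp for that salt.
For AgI: [I⁻] = (Ksp/[Ag⁺]) = 4.98×10⁻¹⁶ mol/L
For BiI₃: [I⁻] = (Ksp/[Bi³⁺])^(1/3) = 1.20×10⁻⁶ mol/L
Since AgI needs less I⁻ to reach saturation, it precipitates first.

AgI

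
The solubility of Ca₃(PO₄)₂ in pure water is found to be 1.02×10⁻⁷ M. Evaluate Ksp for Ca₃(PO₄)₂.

Ca₃(PO₄)₂(s) ⇌ 3 Ca²⁺(aq) + 2 PO₄³⁻(aq)
If s mol/L of Ca₃(PO₄)₂ dissolves, [Ca²⁺] = 3s and [PO₄³⁻] = 2s.
Ksp = [Ca²⁺]^3[PO₄³⁻]^2 = (3s)^3 · (2s)^2 = 108s^5
Ksp = 108 × (1.02×10⁻⁷)^5 = 1.19×10⁻³³

Ksp = 1.19×10⁻³³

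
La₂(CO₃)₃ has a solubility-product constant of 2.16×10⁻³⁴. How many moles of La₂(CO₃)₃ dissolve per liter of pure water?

La₂(CO₃)₃(s) ⇌ 2 La³⁺(aq) + 3 CO₃²⁻(aq)
If s mol/L of La₂(CO₃)₃ dissolves, [La³⁺] = 2s and [CO₃²⁻] = 3s.
Ksp = [La³⁺]^2[CO₃²⁻]^3 = (2s)^2 · (3s)^3 = 108s^5
108s^5 = 2.16×10⁻³⁴  ⇒  s^5 = 2.00×10⁻³⁶
Taking the 5th root, s = 7.25×10⁻⁸ M.

7.25×10⁻⁸ M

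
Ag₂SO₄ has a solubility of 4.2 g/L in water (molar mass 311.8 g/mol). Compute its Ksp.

Ksp = 9.8×10⁻⁶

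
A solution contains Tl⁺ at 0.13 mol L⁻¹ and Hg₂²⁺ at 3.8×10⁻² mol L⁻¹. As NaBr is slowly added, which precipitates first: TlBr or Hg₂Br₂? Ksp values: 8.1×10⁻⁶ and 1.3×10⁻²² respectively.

Hg₂Br₂

Precipitation of each salt begins when its ion product equals Ksp.
For TlBr: [Br⁻] = (Ksp/[Tl⁺]) = 6.2×10⁻⁵ mol L⁻¹
For Hg₂Br₂: [Br⁻] = (Ksp/[Hg₂²⁺])^(1/2) = 5.8×10⁻¹¹ mol L⁻¹
Hg₂Br₂ requires the lower [Br⁻], so it precipitates first.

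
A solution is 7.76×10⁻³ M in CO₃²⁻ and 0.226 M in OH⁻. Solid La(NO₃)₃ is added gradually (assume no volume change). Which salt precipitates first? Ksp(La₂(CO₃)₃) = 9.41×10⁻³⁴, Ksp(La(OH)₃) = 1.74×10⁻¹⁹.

Precipitation of each salt begins when its ion product equals Ksp.
For La₂(CO₃)₃: [La³⁺] = (Ksp/[CO₃²⁻]^3)^(1/2) = 4.49×10⁻¹⁴ M
For La(OH)₃: [La³⁺] = (Ksp/[OH⁻]^3) = 1.51×10⁻¹⁷ M
The smaller threshold [La³⁺] is reached first, so La(OH)₃ precipitates first.

La(OH)₃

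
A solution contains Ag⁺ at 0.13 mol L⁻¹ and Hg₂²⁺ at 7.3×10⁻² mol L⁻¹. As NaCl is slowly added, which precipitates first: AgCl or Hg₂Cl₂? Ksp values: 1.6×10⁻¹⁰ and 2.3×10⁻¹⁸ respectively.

Each salt precipitates once Q = Ksp for that salt.
For AgCl: [Cl⁻] = (Ksp/[Ag⁺]) = 1.2×10⁻⁹ mol L⁻¹
For Hg₂Cl₂: [Cl⁻] = (Ksp/[Hg₂²⁺])^(1/2) = 5.6×10⁻⁹ mol L⁻¹
AgCl requires the lower [Cl⁻], so it precipitates first.

AgCl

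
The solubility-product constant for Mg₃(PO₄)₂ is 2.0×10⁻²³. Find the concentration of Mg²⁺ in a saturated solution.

3.4×10⁻⁵ M

Mg₃(PO₄)₂(s) ⇌ 3 Mg²⁺(aq) + 2 PO₄³⁻(aq)
For each mole of Mg₃(PO₄)₂ that dissolves per liter, [Mg²⁺] = 3s and [PO₄³⁻] = 2s; let s denote this solubility.
Ksp = [Mg²⁺]^3[PO₄³⁻]^2 = (3s)^3 · (2s)^2 = 108s^5 = 2.0×10⁻²³
s = 1.1×10⁻⁵ mol/L
[Mg²⁺] = 3s = 3.4×10⁻⁵ mol/L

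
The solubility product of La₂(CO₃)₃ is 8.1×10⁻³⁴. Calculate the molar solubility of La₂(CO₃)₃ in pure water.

La₂(CO₃)₃(s) ⇌ 2 La³⁺(aq) + 3 CO₃²⁻(aq)
With molar solubility s: [La³⁺] = 2s, [CO₃²⁻] = 3s.
Ksp = [La³⁺]^2[CO₃²⁻]^3 = (2s)^2 · (3s)^3 = 108s^5
108s^5 = 8.1×10⁻³⁴  ⇒  s^5 = 7.5×10⁻³⁶
s = 9.4×10⁻⁸ mol L⁻¹

9.4×10⁻⁸ M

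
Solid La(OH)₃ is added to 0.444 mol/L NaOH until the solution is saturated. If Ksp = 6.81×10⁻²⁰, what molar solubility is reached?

7.78×10⁻¹⁹ M

La(OH)₃(s) ⇌ La³⁺(aq) + 3 OH⁻(aq)
With OH⁻ already at 0.444 mol/L and s small, take [OH⁻] ≈ 0.444 mol/L and [La³⁺] = s.
Ksp = [La³⁺][OH⁻]^3 = s(0.444)^3
s = 6.81×10⁻²⁰ / (0.444)^3 = 7.78×10⁻¹⁹
s = 7.78×10⁻¹⁹ mol/L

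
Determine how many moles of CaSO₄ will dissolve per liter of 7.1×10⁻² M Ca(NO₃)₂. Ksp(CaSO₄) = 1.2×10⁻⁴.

CaSO₄(s) ⇌ Ca²⁺(aq) + SO₄²⁻(aq)
Ca²⁺ is already present at 7.1×10⁻² M. If s mol/L of CaSO₄ dissolves, [SO₄²⁻] = s while [Ca²⁺] ≈ 7.1×10⁻² M.
Ksp = [Ca²⁺][SO₄²⁻] = (7.1×10⁻²)s
s = 1.2×10⁻⁴ / (7.1×10⁻²) = 1.7×10⁻³
s = 1.7×10⁻³ M

1.7×10⁻³ M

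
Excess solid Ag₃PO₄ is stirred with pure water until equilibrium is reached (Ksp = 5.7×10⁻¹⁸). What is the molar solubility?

2.1×10⁻⁵ M

Ag₃PO₄(s) ⇌ 3 Ag⁺(aq) + PO₄³⁻(aq)
If s mol/L of Ag₃PO₄ dissolves, [Ag⁺] = 3s and [PO₄³⁻] = s.
Ksp = [Ag⁺]^3[PO₄³⁻] = (3s)^3 · s = 27s^4
27s^4 = 5.7×10⁻¹⁸  ⇒  s^4 = 2.1×10⁻¹⁹
Taking the 4th root, s = 2.1×10⁻⁵ M.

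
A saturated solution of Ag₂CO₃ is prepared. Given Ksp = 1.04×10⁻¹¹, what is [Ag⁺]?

Ag₂CO₃(s) ⇌ 2 Ag⁺(aq) + CO₃²⁻(aq)
With molar solubility s: [Ag⁺] = 2s, [CO₃²⁻] = s.
Ksp = [Ag⁺]^2[CO₃²⁻] = (2s)^2 · s = 4s^3 = 1.04×10⁻¹¹
s = 1.38×10⁻⁴ mol/L
[Ag⁺] = 2s = 2.75×10⁻⁴ mol/L

2.75×10⁻⁴ M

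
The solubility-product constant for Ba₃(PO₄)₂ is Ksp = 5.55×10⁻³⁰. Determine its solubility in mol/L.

Ba₃(PO₄)₂(s) ⇌ 3 Ba²⁺(aq) + 2 PO₄³⁻(aq)
Let s be the molar solubility. Then [Ba²⁺] = 3s and [PO₄³⁻] = 2s.
Ksp = [Ba²⁺]^3[PO₄³⁻]^2 = (3s)^3 · (2s)^2 = 108s^5
108s^5 = 5.55×10⁻³⁰  ⇒  s^5 = 5.14×10⁻³²
Taking the 5th root, s = 5.52×10⁻⁷ mol L⁻¹.

5.52×10⁻⁷ M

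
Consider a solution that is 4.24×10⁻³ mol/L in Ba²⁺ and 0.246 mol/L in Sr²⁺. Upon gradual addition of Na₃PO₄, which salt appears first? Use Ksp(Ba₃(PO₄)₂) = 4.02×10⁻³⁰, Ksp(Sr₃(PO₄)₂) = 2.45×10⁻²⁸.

A salt starts to precipitate once the ion product Q reaches its Ksp.
For Ba₃(PO₄)₂: [PO₄³⁻] = (Ksp/[Ba²⁺]^3)^(1/2) = 7.26×10⁻¹² mol/L
For Sr₃(PO₄)₂: [PO₄³⁻] = (Ksp/[Sr²⁺]^3)^(1/2) = 1.28×10⁻¹³ mol/L
Since Sr₃(PO₄)₂ needs less PO₄³⁻ to reach saturation, it precipitates first.

Sr₃(PO₄)₂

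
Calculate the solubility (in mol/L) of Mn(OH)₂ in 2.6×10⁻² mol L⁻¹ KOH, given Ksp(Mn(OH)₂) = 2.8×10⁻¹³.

4.1×10⁻¹⁰ M

Mn(OH)₂(s) ⇌ Mn²⁺(aq) + 2 OH⁻(aq)
Let s be the solubility of Mn(OH)₂ here. The common ion gives [OH⁻] ≈ 2.6×10⁻² mol L⁻¹, and [Mn²⁺] = s.
Ksp = [Mn²⁺][OH⁻]^2 = s(2.6×10⁻²)^2
s = 2.8×10⁻¹³ / (2.6×10⁻²)^2 = 4.1×10⁻¹⁰
s = 4.1×10⁻¹⁰ mol L⁻¹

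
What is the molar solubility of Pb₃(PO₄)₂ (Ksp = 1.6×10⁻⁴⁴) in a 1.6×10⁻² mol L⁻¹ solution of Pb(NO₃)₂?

3.1×10⁻²⁰ M

Pb₃(PO₄)₂(s) ⇌ 3 Pb²⁺(aq) + 2 PO₄³⁻(aq)
Pb²⁺ is already present at 1.6×10⁻² mol L⁻¹. If s mol/L of Pb₃(PO₄)₂ dissolves, [PO₄³⁻] = 2s while [Pb²⁺] ≈ 1.6×10⁻² mol L⁻¹.
Ksp = [Pb²⁺]^3[PO₄³⁻]^2 = (1.6×10⁻²)^3(2s)^2
(2s)^2 = 1.6×10⁻⁴⁴ / (1.6×10⁻²)^3 = 3.9×10⁻³⁹
s = 3.1×10⁻²⁰ mol L⁻¹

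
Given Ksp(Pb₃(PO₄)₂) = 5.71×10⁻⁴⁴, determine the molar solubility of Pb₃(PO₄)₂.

8.80×10⁻¹⁰ M

Pb₃(PO₄)₂(s) ⇌ 3 Pb²⁺(aq) + 2 PO₄³⁻(aq)
Let s be the molar solubility. Then [Pb²⁺] = 3s and [PO₄³⁻] = 2s.
Ksp = [Pb²⁺]^3[PO₄³⁻]^2 = (3s)^3 · (2s)^2 = 108s^5
108s^5 = 5.71×10⁻⁴⁴  ⇒  s^5 = 5.29×10⁻⁴⁶
s = 8.80×10⁻¹⁰ M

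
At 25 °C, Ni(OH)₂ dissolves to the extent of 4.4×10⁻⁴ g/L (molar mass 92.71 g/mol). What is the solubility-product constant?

Ksp = 4.3×10⁻¹⁶

Molar solubility s = (4.4×10⁻⁴ g/L) / (92.71 g/mol) = 4.746×10⁻⁶ mol/L
Ni(OH)₂(s) ⇌ Ni²⁺(aq) + 2 OH⁻(aq)
Let s be the molar solubility. Then [Ni²⁺] = s and [OH⁻] = 2s.
Ksp = [Ni²⁺][OH⁻]^2 = s · (2s)^2 = 4s^3
Ksp = 4 × (4.746×10⁻⁶)^3 = 4.3×10⁻¹⁶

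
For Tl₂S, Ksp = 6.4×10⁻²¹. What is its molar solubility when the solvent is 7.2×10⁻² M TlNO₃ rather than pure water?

1.2×10⁻¹⁸ M

Tl₂S(s) ⇌ 2 Tl⁺(aq) + S²⁻(aq)
The solution already contains Tl⁺ at 7.2×10⁻² M. Let s be the molar solubility of Tl₂S.
[Tl⁺] ≈ 7.2×10⁻² M (common ion dominates); [S²⁻] = s.
Ksp = [Tl⁺]^2[S²⁻] = (7.2×10⁻²)^2s
s = 6.4×10⁻²¹ / (7.2×10⁻²)^2 = 1.2×10⁻¹⁸
s = 1.2×10⁻¹⁸ M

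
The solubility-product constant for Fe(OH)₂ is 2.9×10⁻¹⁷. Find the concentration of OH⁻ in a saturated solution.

Fe(OH)₂(s) ⇌ Fe²⁺(aq) + 2 OH⁻(aq)
If s mol/L of Fe(OH)₂ dissolves, [Fe²⁺] = s and [OH⁻] = 2s.
Ksp = [Fe²⁺][OH⁻]^2 = s · (2s)^2 = 4s^3 = 2.9×10⁻¹⁷
s = 1.9×10⁻⁶ mol/L
[OH⁻] = 2s = 3.9×10⁻⁶ mol/L

3.9×10⁻⁶ M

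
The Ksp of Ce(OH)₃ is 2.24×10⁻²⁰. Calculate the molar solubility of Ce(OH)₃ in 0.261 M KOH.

1.26×10⁻¹⁸ M

Ce(OH)₃(s) ⇌ Ce³⁺(aq) + 3 OH⁻(aq)
Let s be the solubility of Ce(OH)₃ here. The common ion gives [OH⁻] ≈ 0.261 M, and [Ce³⁺] = s.
Ksp = [Ce³⁺][OH⁻]^3 = s(0.261)^3
s = 2.24×10⁻²⁰ / (0.261)^3 = 1.26×10⁻¹⁸
s = 1.26×10⁻¹⁸ M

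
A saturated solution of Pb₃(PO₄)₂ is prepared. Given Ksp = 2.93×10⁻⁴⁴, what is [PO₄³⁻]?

1.54×10⁻⁹ M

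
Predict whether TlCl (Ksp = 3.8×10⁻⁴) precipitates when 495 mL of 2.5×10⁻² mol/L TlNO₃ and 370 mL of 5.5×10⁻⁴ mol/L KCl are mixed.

After mixing, V = 495 mL + 370 mL = 865 mL.
[Tl⁺] = (2.5×10⁻²)(495)/865 = 1.4×10⁻² mol/L
[Cl⁻] = (5.5×10⁻⁴)(370)/865 = 2.4×10⁻⁴ mol/L
Q = [Tl⁺][Cl⁻] = 3.4×10⁻⁶
Q = 3.4×10⁻⁶ < Ksp = 3.8×10⁻⁴, so the solution is unsaturated and no precipitate forms.

No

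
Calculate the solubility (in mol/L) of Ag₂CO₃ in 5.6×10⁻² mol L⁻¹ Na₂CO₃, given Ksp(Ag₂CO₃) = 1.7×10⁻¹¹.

Ag₂CO₃(s) ⇌ 2 Ag⁺(aq) + CO₃²⁻(aq)
CO₃²⁻ is already present at 5.6×10⁻² mol L⁻¹. If s mol/L of Ag₂CO₃ dissolves, [Ag⁺] = 2s while [CO₃²⁻] ≈ 5.6×10⁻² mol L⁻¹.
Ksp = [Ag⁺]^2[CO₃²⁻] = (2s)^2(5.6×10⁻²)
(2s)^2 = 1.7×10⁻¹¹ / (5.6×10⁻²) = 3.0×10⁻¹⁰
s = 8.7×10⁻⁶ mol L⁻¹

8.7×10⁻⁶ M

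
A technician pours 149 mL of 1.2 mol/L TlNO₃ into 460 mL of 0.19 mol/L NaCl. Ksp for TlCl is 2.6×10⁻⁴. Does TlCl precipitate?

Total volume after mixing = 149 + 460 = 609 mL.
[Tl⁺] = (1.2)(149)/609 = 0.29 mol/L
[Cl⁻] = (0.19)(460)/609 = 0.14 mol/L
Q = [Tl⁺][Cl⁻] = 4.2×10⁻²
Q = 4.2×10⁻² > Ksp = 2.6×10⁻⁴, so the solution is supersaturated and TlCl precipitates.

Yes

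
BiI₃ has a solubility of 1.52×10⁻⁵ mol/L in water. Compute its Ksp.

BiI₃(s) ⇌ Bi³⁺(aq) + 3 I⁻(aq)
Let s be the molar solubility. Then [Bi³⁺] = s and [I⁻] = 3s.
Ksp = [Bi³⁺][I⁻]^3 = s · (3s)^3 = 27s^4
Ksp = 27 × (1.52×10⁻⁵)^4 = 1.44×10⁻¹⁸

Ksp = 1.44×10⁻¹⁸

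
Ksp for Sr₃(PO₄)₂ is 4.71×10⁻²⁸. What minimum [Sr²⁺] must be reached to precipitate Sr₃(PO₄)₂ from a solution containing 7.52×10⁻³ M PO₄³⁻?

2.03×10⁻⁸ M

Precipitation begins when Q = Ksp.
Sr₃(PO₄)₂(s) ⇌ 3 Sr²⁺(aq) + 2 PO₄³⁻(aq)
Ksp = [Sr²⁺]^3[PO₄³⁻]^2 = [Sr²⁺]^3(7.52×10⁻³)^2
[Sr²⁺]^3 = 4.71×10⁻²⁸ / (7.52×10⁻³)^2 = 8.33×10⁻²⁴
[Sr²⁺] = 2.03×10⁻⁸ M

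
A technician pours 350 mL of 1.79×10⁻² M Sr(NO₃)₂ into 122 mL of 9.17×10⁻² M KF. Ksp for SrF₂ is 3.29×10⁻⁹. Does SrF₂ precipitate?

Yes

Total volume after mixing = 350 + 122 = 472 mL.
[Sr²⁺] = (1.79×10⁻²)(350)/472 = 1.33×10⁻² M
[F⁻] = (9.17×10⁻²)(122)/472 = 2.37×10⁻² M
Q = [Sr²⁺][F⁻]^2 = 7.46×10⁻⁶
Q = 7.46×10⁻⁶ > Ksp = 3.29×10⁻⁹, so the solution is supersaturated and SrF₂ precipitates.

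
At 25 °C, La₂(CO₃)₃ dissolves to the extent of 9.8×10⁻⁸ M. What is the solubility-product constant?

La₂(CO₃)₃(s) ⇌ 2 La³⁺(aq) + 3 CO₃²⁻(aq)
Let s be the molar solubility. Then [La³⁺] = 2s and [CO₃²⁻] = 3s.
Ksp = [La³⁺]^2[CO₃²⁻]^3 = (2s)^2 · (3s)^3 = 108s^5
Ksp = 108 × (9.8×10⁻⁸)^5 = 9.8×10⁻³⁴

Ksp = 9.8×10⁻³⁴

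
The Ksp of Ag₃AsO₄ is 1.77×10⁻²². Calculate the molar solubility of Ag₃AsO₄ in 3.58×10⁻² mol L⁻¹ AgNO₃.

Ag₃AsO₄(s) ⇌ 3 Ag⁺(aq) + AsO₄³⁻(aq)
Ag⁺ is already present at 3.58×10⁻² mol L⁻¹. If s mol/L of Ag₃AsO₄ dissolves, [AsO₄³⁻] = s while [Ag⁺] ≈ 3.58×10⁻² mol L⁻¹.
Ksp = [Ag⁺]^3[AsO₄³⁻] = (3.58×10⁻²)^3s
s = 1.77×10⁻²² / (3.58×10⁻²)^3 = 3.86×10⁻¹⁸
s = 3.86×10⁻¹⁸ mol L⁻¹

3.86×10⁻¹⁸ M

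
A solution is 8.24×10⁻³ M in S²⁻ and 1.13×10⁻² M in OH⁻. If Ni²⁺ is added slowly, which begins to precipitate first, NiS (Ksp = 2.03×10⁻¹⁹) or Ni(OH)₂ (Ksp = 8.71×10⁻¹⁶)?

Precipitation begins when Q = Ksp.
For NiS: [Ni²⁺] = (Ksp/[S²⁻]) = 2.46×10⁻¹⁷ M
For Ni(OH)₂: [Ni²⁺] = (Ksp/[OH⁻]^2) = 6.82×10⁻¹² M
NiS requires the lower [Ni²⁺], so it precipitates first.

NiS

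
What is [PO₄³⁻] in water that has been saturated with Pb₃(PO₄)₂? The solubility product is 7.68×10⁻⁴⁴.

Pb₃(PO₄)₂(s) ⇌ 3 Pb²⁺(aq) + 2 PO₄³⁻(aq)
Let s be the molar solubility. Then [Pb²⁺] = 3s and [PO₄³⁻] = 2s.
Ksp = [Pb²⁺]^3[PO₄³⁻]^2 = (3s)^3 · (2s)^2 = 108s^5 = 7.68×10⁻⁴⁴
s = 9.34×10⁻¹⁰ mol/L
[PO₄³⁻] = 2s = 1.87×10⁻⁹ mol/L

1.87×10⁻⁹ M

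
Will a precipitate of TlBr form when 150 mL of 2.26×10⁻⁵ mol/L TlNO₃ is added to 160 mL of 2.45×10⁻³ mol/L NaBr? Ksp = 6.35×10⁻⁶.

No

Total volume after mixing = 150 + 160 = 310 mL.
[Tl⁺] = (2.26×10⁻⁵)(150)/310 = 1.09×10⁻⁵ mol/L
[Br⁻] = (2.45×10⁻³)(160)/310 = 1.26×10⁻³ mol/L
Q = [Tl⁺][Br⁻] = 1.38×10⁻⁸
Since Q (1.38×10⁻⁸) is less than Ksp (6.35×10⁻⁶), no TlBr precipitates.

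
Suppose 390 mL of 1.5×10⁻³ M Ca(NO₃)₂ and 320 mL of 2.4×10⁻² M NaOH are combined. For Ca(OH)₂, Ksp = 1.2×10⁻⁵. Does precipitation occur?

No

After mixing, V = 390 mL + 320 mL = 710 mL.
[Ca²⁺] = (1.5×10⁻³)(390)/710 = 8.2×10⁻⁴ M
[OH⁻] = (2.4×10⁻²)(320)/710 = 1.1×10⁻² M
Q = [Ca²⁺][OH⁻]^2 = 9.6×10⁻⁸
Since Q (9.6×10⁻⁸) is less than Ksp (1.2×10⁻⁵), no Ca(OH)₂ precipitates.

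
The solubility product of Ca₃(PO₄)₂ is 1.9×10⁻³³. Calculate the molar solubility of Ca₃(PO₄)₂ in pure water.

Ca₃(PO₄)₂(s) ⇌ 3 Ca²⁺(aq) + 2 PO₄³⁻(aq)
With molar solubility s: [Ca²⁺] = 3s, [PO₄³⁻] = 2s.
Ksp = [Ca²⁺]^3[PO₄³⁻]^2 = (3s)^3 · (2s)^2 = 108s^5
108s^5 = 1.9×10⁻³³  ⇒  s^5 = 1.8×10⁻³⁵
s = (1.8×10⁻³⁵)^(1/5) = 1.1×10⁻⁷ mol/L

1.1×10⁻⁷ M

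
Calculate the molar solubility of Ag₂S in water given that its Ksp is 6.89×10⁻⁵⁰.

Ag₂S(s) ⇌ 2 Ag⁺(aq) + S²⁻(aq)
Let s be the molar solubility. Then [Ag⁺] = 2s and [S²⁻] = s.
Ksp = [Ag⁺]^2[S²⁻] = (2s)^2 · s = 4s^3
4s^3 = 6.89×10⁻⁵⁰  ⇒  s^3 = 1.72×10⁻⁵⁰
s = (1.72×10⁻⁵⁰)^(1/3) = 2.58×10⁻¹⁷ mol L⁻¹

2.58×10⁻¹⁷ M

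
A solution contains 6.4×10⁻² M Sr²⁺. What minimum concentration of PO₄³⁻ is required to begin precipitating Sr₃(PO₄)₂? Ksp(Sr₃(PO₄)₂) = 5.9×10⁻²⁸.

Precipitation begins when Q = Ksp.
Sr₃(PO₄)₂(s) ⇌ 3 Sr²⁺(aq) + 2 PO₄³⁻(aq)
Ksp = [Sr²⁺]^3[PO₄³⁻]^2 = [PO₄³⁻]^2(6.4×10⁻²)^3
[PO₄³⁻]^2 = 5.9×10⁻²⁸ / (6.4×10⁻²)^3 = 2.3×10⁻²⁴
[PO₄³⁻] = 1.5×10⁻¹² M

1.5×10⁻¹² M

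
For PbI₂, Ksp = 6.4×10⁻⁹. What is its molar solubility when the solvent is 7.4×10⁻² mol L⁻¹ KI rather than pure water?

1.2×10⁻⁶ M

PbI₂(s) ⇌ Pb²⁺(aq) + 2 I⁻(aq)
The solution already contains I⁻ at 7.4×10⁻² mol L⁻¹. Let s be the molar solubility of PbI₂.
[I⁻] ≈ 7.4×10⁻² mol L⁻¹ (common ion dominates); [Pb²⁺] = s.
Ksp = [Pb²⁺][I⁻]^2 = s(7.4×10⁻²)^2
s = 6.4×10⁻⁹ / (7.4×10⁻²)^2 = 1.2×10⁻⁶
s = 1.2×10⁻⁶ mol L⁻¹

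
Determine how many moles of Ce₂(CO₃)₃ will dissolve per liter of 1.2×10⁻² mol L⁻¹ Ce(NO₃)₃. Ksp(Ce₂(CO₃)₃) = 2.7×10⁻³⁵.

Ce₂(CO₃)₃(s) ⇌ 2 Ce³⁺(aq) + 3 CO₃²⁻(aq)
Let s be the solubility of Ce₂(CO₃)₃ here. The common ion gives [Ce³⁺] ≈ 1.2×10⁻² mol L⁻¹, and [CO₃²⁻] = 3s.
Ksp = [Ce³⁺]^2[CO₃²⁻]^3 = (1.2×10⁻²)^2(3s)^3
(3s)^3 = 2.7×10⁻³⁵ / (1.2×10⁻²)^2 = 1.9×10⁻³¹
s = 1.9×10⁻¹¹ mol L⁻¹

1.9×10⁻¹¹ M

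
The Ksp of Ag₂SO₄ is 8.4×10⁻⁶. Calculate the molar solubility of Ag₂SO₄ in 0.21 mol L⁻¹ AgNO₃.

1.9×10⁻⁴ M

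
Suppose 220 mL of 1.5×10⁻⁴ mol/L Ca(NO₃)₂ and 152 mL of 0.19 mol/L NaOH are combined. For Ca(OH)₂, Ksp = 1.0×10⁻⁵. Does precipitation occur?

No

The combined volume is 372 mL.
[Ca²⁺] = (1.5×10⁻⁴)(220)/372 = 8.9×10⁻⁵ mol/L
[OH⁻] = (0.19)(152)/372 = 7.8×10⁻² mol/L
Q = [Ca²⁺][OH⁻]^2 = 5.3×10⁻⁷
Q = 5.3×10⁻⁷ < Ksp = 1.0×10⁻⁵, so the solution is unsaturated and no precipitate forms.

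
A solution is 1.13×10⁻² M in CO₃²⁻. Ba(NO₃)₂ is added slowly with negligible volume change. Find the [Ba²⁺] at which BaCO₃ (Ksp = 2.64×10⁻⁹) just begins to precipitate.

2.34×10⁻⁷ M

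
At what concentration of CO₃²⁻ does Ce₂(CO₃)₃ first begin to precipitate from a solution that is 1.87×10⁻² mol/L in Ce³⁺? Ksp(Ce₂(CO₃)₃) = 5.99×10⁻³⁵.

5.55×10⁻¹¹ M

The threshold for precipitation is Q = Ksp.
Ce₂(CO₃)₃(s) ⇌ 2 Ce³⁺(aq) + 3 CO₃²⁻(aq)
Ksp = [Ce³⁺]^2[CO₃²⁻]^3 = [CO₃²⁻]^3(1.87×10⁻²)^2
[CO₃²⁻]^3 = 5.99×10⁻³⁵ / (1.87×10⁻²)^2 = 1.71×10⁻³¹
[CO₃²⁻] = 5.55×10⁻¹¹ mol/L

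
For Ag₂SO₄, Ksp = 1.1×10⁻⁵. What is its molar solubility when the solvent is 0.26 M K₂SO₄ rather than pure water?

3.3×10⁻³ M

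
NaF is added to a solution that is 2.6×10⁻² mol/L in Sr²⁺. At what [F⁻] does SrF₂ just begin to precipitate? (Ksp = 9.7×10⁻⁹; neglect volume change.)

6.1×10⁻⁴ M

Precipitation begins when Q = Ksp.
SrF₂(s) ⇌ Sr²⁺(aq) + 2 F⁻(aq)
Ksp = [Sr²⁺][F⁻]^2 = [F⁻]^2(2.6×10⁻²)
[F⁻]^2 = 9.7×10⁻⁹ / (2.6×10⁻²) = 3.7×10⁻⁷
[F⁻] = 6.1×10⁻⁴ mol/L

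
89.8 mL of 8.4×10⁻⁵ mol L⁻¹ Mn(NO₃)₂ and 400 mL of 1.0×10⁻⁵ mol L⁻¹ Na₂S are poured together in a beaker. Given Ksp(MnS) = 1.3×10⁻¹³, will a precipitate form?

Yes

The combined volume is 489.8 mL.
[Mn²⁺] = (8.4×10⁻⁵)(89.8)/489.8 = 1.5×10⁻⁵ mol L⁻¹
[S²⁻] = (1.0×10⁻⁵)(400)/489.8 = 8.2×10⁻⁶ mol L⁻¹
Q = [Mn²⁺][S²⁻] = 1.3×10⁻¹⁰
Q = 1.3×10⁻¹⁰ > Ksp = 1.3×10⁻¹³, so the solution is supersaturated and MnS precipitates.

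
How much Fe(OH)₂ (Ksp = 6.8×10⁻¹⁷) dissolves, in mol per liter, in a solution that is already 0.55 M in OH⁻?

Fe(OH)₂(s) ⇌ Fe²⁺(aq) + 2 OH⁻(aq)
The solution already contains OH⁻ at 0.55 M. Let s be the molar solubility of Fe(OH)₂.
[OH⁻] ≈ 0.55 M (common ion dominates); [Fe²⁺] = s.
Ksp = [Fe²⁺][OH⁻]^2 = s(0.55)^2
s = 6.8×10⁻¹⁷ / (0.55)^2 = 2.2×10⁻¹⁶
s = 2.2×10⁻¹⁶ M

2.2×10⁻¹⁶ M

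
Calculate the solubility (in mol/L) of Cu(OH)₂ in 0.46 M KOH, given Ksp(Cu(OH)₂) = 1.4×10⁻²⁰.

Cu(OH)₂(s) ⇌ Cu²⁺(aq) + 2 OH⁻(aq)
OH⁻ is already present at 0.46 M. If s mol/L of Cu(OH)₂ dissolves, [Cu²⁺] = s while [OH⁻] ≈ 0.46 M.
Ksp = [Cu²⁺][OH⁻]^2 = s(0.46)^2
s = 1.4×10⁻²⁰ / (0.46)^2 = 6.6×10⁻²⁰
s = 6.6×10⁻²⁰ M

6.6×10⁻²⁰ M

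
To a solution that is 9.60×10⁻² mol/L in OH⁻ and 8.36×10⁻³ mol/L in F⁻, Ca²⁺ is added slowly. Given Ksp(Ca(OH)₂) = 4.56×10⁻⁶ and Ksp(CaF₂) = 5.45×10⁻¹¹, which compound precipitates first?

The threshold for precipitation is Q = Ksp.
For Ca(OH)₂: [Ca²⁺] = (Ksp/[OH⁻]^2) = 4.95×10⁻⁴ mol/L
For CaF₂: [Ca²⁺] = (Ksp/[F⁻]^2) = 7.80×10⁻⁷ mol/L
The smaller threshold [Ca²⁺] is reached first, so CaF₂ precipitates first.

CaF₂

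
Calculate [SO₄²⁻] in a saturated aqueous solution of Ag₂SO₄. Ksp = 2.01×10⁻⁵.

Ag₂SO₄(s) ⇌ 2 Ag⁺(aq) + SO₄²⁻(aq)
Let s be the molar solubility. Then [Ag⁺] = 2s and [SO₄²⁻] = s.
Ksp = [Ag⁺]^2[SO₄²⁻] = (2s)^2 · s = 4s^3 = 2.01×10⁻⁵
s = 1.71×10⁻² mol/L
[SO₄²⁻] = s = 1.71×10⁻² mol/L

1.71×10⁻² M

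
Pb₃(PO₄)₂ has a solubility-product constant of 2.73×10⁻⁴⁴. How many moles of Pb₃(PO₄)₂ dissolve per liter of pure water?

Pb₃(PO₄)₂(s) ⇌ 3 Pb²⁺(aq) + 2 PO₄³⁻(aq)
If s mol/L of Pb₃(PO₄)₂ dissolves, [Pb²⁺] = 3s and [PO₄³⁻] = 2s.
Ksp = [Pb²⁺]^3[PO₄³⁻]^2 = (3s)^3 · (2s)^2 = 108s^5
108s^5 = 2.73×10⁻⁴⁴  ⇒  s^5 = 2.53×10⁻⁴⁶
s = (2.53×10⁻⁴⁶)^(1/5) = 7.60×10⁻¹⁰ M

7.60×10⁻¹⁰ M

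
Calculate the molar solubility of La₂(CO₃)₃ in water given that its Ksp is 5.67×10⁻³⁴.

8.79×10⁻⁸ M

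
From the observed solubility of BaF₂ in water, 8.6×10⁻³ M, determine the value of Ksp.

BaF₂(s) ⇌ Ba²⁺(aq) + 2 F⁻(aq)
Let s be the molar solubility. Then [Ba²⁺] = s and [F⁻] = 2s.
Ksp = [Ba²⁺][F⁻]^2 = s · (2s)^2 = 4s^3
Ksp = 4 × (8.6×10⁻³)^3 = 2.5×10⁻⁶

Ksp = 2.5×10⁻⁶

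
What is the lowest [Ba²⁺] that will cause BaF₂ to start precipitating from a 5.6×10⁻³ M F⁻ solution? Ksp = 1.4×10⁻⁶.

4.5×10⁻² M

The threshold for precipitation is Q = Ksp.
BaF₂(s) ⇌ Ba²⁺(aq) + 2 F⁻(aq)
Ksp = [Ba²⁺][F⁻]^2 = [Ba²⁺](5.6×10⁻³)^2
[Ba²⁺] = 1.4×10⁻⁶ / (5.6×10⁻³)^2 = 4.5×10⁻²
[Ba²⁺] = 4.5×10⁻² M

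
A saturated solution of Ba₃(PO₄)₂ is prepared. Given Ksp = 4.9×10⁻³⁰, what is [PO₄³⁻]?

Ba₃(PO₄)₂(s) ⇌ 3 Ba²⁺(aq) + 2 PO₄³⁻(aq)
Let s be the molar solubility. Then [Ba²⁺] = 3s and [PO₄³⁻] = 2s.
Ksp = [Ba²⁺]^3[PO₄³⁻]^2 = (3s)^3 · (2s)^2 = 108s^5 = 4.9×10⁻³⁰
s = 5.4×10⁻⁷ M
[PO₄³⁻] = 2s = 1.1×10⁻⁶ M

1.1×10⁻⁶ M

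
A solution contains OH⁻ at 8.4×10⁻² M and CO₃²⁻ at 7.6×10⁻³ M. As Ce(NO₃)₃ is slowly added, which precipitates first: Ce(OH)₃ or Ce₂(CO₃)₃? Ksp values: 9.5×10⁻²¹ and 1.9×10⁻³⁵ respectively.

Ce(OH)₃

A salt starts to precipitate once the ion product Q reaches its Ksp.
For Ce(OH)₃: [Ce³⁺] = (Ksp/[OH⁻]^3) = 1.6×10⁻¹⁷ M
For Ce₂(CO₃)₃: [Ce³⁺] = (Ksp/[CO₃²⁻]^3)^(1/2) = 6.6×10⁻¹⁵ M
Ce(OH)₃ requires the lower [Ce³⁺], so it precipitates first.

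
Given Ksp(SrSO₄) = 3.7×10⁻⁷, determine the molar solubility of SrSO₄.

SrSO₄(s) ⇌ Sr²⁺(aq) + SO₄²⁻(aq)
Let s be the molar solubility. Then [Sr²⁺] = s and [SO₄²⁻] = s.
Ksp = [Sr²⁺][SO₄²⁻] = s · s = s^2
s^2 = 3.7×10⁻⁷
Taking the 2nd root, s = 6.1×10⁻⁴ mol/L.

6.1×10⁻⁴ M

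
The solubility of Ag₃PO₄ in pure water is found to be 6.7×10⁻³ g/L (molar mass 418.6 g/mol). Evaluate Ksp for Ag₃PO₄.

Ksp = 1.8×10⁻¹⁸

Convert to molarity: s = 6.7×10⁻³ / 418.6 = 1.601×10⁻⁵ mol/L
Ag₃PO₄(s) ⇌ 3 Ag⁺(aq) + PO₄³⁻(aq)
Call the molar solubility s, so that [Ag⁺] = 3s and [PO₄³⁻] = s.
Ksp = [Ag⁺]^3[PO₄³⁻] = (3s)^3 · s = 27s^4
Ksp = 27 × (1.601×10⁻⁵)^4 = 1.8×10⁻¹⁸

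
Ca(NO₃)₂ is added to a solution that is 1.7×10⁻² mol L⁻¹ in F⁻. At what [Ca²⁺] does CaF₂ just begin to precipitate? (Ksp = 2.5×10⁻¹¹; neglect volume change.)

8.7×10⁻⁸ M

Precipitation begins when Q = Ksp.
CaF₂(s) ⇌ Ca²⁺(aq) + 2 F⁻(aq)
Ksp = [Ca²⁺][F⁻]^2 = [Ca²⁺](1.7×10⁻²)^2
[Ca²⁺] = 2.5×10⁻¹¹ / (1.7×10⁻²)^2 = 8.7×10⁻⁸
[Ca²⁺] = 8.7×10⁻⁸ mol L⁻¹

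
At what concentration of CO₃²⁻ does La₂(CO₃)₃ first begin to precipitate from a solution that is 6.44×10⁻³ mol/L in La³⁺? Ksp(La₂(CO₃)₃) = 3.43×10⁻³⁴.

2.02×10⁻¹⁰ M

A salt starts to precipitate once the ion product Q reaches its Ksp.
La₂(CO₃)₃(s) ⇌ 2 La³⁺(aq) + 3 CO₃²⁻(aq)
Ksp = [La³⁺]^2[CO₃²⁻]^3 = [CO₃²⁻]^3(6.44×10⁻³)^2
[CO₃²⁻]^3 = 3.43×10⁻³⁴ / (6.44×10⁻³)^2 = 8.27×10⁻³⁰
[CO₃²⁻] = 2.02×10⁻¹⁰ mol/L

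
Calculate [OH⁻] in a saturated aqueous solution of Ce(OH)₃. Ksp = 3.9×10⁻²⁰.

1.8×10⁻⁵ M

Ce(OH)₃(s) ⇌ Ce³⁺(aq) + 3 OH⁻(aq)
For each mole of Ce(OH)₃ that dissolves per liter, [Ce³⁺] = s and [OH⁻] = 3s; let s denote this solubility.
Ksp = [Ce³⁺][OH⁻]^3 = s · (3s)^3 = 27s^4 = 3.9×10⁻²⁰
s = 6.2×10⁻⁶ mol L⁻¹
[OH⁻] = 3s = 1.8×10⁻⁵ mol L⁻¹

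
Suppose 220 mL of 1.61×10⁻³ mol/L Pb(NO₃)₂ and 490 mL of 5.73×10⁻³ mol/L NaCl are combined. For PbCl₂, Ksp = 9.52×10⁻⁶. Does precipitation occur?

No

After mixing, V = 220 mL + 490 mL = 710 mL.
[Pb²⁺] = (1.61×10⁻³)(220)/710 = 4.99×10⁻⁴ mol/L
[Cl⁻] = (5.73×10⁻³)(490)/710 = 3.95×10⁻³ mol/L
Q = [Pb²⁺][Cl⁻]^2 = 7.80×10⁻⁹
Q = 7.80×10⁻⁹ < Ksp = 9.52×10⁻⁶, so the solution is unsaturated and no precipitate forms.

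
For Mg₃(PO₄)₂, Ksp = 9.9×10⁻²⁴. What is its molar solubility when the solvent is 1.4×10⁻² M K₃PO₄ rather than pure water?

Mg₃(PO₄)₂(s) ⇌ 3 Mg²⁺(aq) + 2 PO₄³⁻(aq)
Let s be the solubility of Mg₃(PO₄)₂ here. The common ion gives [PO₄³⁻] ≈ 1.4×10⁻² M, and [Mg²⁺] = 3s.
Ksp = [Mg²⁺]^3[PO₄³⁻]^2 = (3s)^3(1.4×10⁻²)^2
(3s)^3 = 9.9×10⁻²⁴ / (1.4×10⁻²)^2 = 5.1×10⁻²⁰
s = 1.2×10⁻⁷ M

1.2×10⁻⁷ M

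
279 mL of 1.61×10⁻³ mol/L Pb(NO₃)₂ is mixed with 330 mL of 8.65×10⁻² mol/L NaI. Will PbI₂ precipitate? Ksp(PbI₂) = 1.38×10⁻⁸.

Yes

After mixing, V = 279 mL + 330 mL = 609 mL.
[Pb²⁺] = (1.61×10⁻³)(279)/609 = 7.38×10⁻⁴ mol/L
[I⁻] = (8.65×10⁻²)(330)/609 = 4.69×10⁻² mol/L
Q = [Pb²⁺][I⁻]^2 = 1.62×10⁻⁶
Since Q (1.62×10⁻⁶) exceeds Ksp (1.38×10⁻⁸), PbI₂ will precipitate.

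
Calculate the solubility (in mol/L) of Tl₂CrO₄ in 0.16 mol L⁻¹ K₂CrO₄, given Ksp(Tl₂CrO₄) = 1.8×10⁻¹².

1.7×10⁻⁶ M

Tl₂CrO₄(s) ⇌ 2 Tl⁺(aq) + CrO₄²⁻(aq)
The solution already contains CrO₄²⁻ at 0.16 mol L⁻¹. Let s be the molar solubility of Tl₂CrO₄.
[CrO₄²⁻] ≈ 0.16 mol L⁻¹ (common ion dominates); [Tl⁺] = 2s.
Ksp = [Tl⁺]^2[CrO₄²⁻] = (2s)^2(0.16)
(2s)^2 = 1.8×10⁻¹² / (0.16) = 1.1×10⁻¹¹
s = 1.7×10⁻⁶ mol L⁻¹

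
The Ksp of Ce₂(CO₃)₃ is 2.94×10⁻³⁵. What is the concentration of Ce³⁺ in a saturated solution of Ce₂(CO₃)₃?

9.73×10⁻⁸ M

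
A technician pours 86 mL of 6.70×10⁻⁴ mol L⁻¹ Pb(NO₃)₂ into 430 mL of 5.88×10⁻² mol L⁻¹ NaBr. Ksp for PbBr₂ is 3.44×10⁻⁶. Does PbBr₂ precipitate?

No

Total volume after mixing = 86 + 430 = 516 mL.
[Pb²⁺] = (6.70×10⁻⁴)(86)/516 = 1.12×10⁻⁴ mol L⁻¹
[Br⁻] = (5.88×10⁻²)(430)/516 = 4.90×10⁻² mol L⁻¹
Q = [Pb²⁺][Br⁻]^2 = 2.68×10⁻⁷
Q < Ksp (2.68×10⁻⁷ vs 3.44×10⁻⁶); the solution remains unsaturated and no precipitate forms.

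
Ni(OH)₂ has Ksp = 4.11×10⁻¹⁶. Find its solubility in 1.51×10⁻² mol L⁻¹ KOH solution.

1.80×10⁻¹² M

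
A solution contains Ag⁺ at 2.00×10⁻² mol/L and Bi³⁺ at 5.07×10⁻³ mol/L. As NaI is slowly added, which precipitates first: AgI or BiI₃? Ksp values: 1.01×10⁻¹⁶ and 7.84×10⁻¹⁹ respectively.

AgI

The threshold for precipitation is Q = Ksp.
For AgI: [I⁻] = (Ksp/[Ag⁺]) = 5.05×10⁻¹⁵ mol/L
For BiI₃: [I⁻] = (Ksp/[Bi³⁺])^(1/3) = 5.37×10⁻⁶ mol/L
Since AgI needs less I⁻ to reach saturation, it precipitates first.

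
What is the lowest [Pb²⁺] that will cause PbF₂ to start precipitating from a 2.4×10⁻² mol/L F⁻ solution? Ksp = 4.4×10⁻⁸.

A salt starts to precipitate once the ion product Q reaches its Ksp.
PbF₂(s) ⇌ Pb²⁺(aq) + 2 F⁻(aq)
Ksp = [Pb²⁺][F⁻]^2 = [Pb²⁺](2.4×10⁻²)^2
[Pb²⁺] = 4.4×10⁻⁸ / (2.4×10⁻²)^2 = 7.6×10⁻⁵
[Pb²⁺] = 7.6×10⁻⁵ mol/L

7.6×10⁻⁵ M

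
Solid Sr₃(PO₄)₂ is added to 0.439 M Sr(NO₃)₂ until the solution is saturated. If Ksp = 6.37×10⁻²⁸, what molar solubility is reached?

4.34×10⁻¹⁴ M

Sr₃(PO₄)₂(s) ⇌ 3 Sr²⁺(aq) + 2 PO₄³⁻(aq)
The solution already contains Sr²⁺ at 0.439 M. Let s be the molar solubility of Sr₃(PO₄)₂.
[Sr²⁺] ≈ 0.439 M (common ion dominates); [PO₄³⁻] = 2s.
Ksp = [Sr²⁺]^3[PO₄³⁻]^2 = (0.439)^3(2s)^2
(2s)^2 = 6.37×10⁻²⁸ / (0.439)^3 = 7.53×10⁻²⁷
s = 4.34×10⁻¹⁴ M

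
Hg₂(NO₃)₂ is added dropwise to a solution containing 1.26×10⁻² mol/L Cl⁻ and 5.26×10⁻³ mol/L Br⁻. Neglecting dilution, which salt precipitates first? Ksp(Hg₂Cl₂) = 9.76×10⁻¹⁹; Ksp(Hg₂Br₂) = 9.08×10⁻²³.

Each salt precipitates once Q = Ksp for that salt.
For Hg₂Cl₂: [Hg₂²⁺] = (Ksp/[Cl⁻]^2) = 6.15×10⁻¹⁵ mol/L
For Hg₂Br₂: [Hg₂²⁺] = (Ksp/[Br⁻]^2) = 3.28×10⁻¹⁸ mol/L
Hg₂Br₂ requires the lower [Hg₂²⁺], so it precipitates first.

Hg₂Br₂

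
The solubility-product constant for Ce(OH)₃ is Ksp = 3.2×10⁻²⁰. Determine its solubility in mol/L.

5.9×10⁻⁶ M

Ce(OH)₃(s) ⇌ Ce³⁺(aq) + 3 OH⁻(aq)
Let s be the molar solubility. Then [Ce³⁺] = s and [OH⁻] = 3s.
Ksp = [Ce³⁺][OH⁻]^3 = s · (3s)^3 = 27s^4
27s^4 = 3.2×10⁻²⁰  ⇒  s^4 = 1.2×10⁻²¹
s = (1.2×10⁻²¹)^(1/4) = 5.9×10⁻⁶ mol L⁻¹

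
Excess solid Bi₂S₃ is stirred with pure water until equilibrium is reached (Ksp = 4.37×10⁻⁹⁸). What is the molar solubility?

1.32×10⁻²⁰ M

Bi₂S₃(s) ⇌ 2 Bi³⁺(aq) + 3 S²⁻(aq)
With molar solubility s: [Bi³⁺] = 2s, [S²⁻] = 3s.
Ksp = [Bi³⁺]^2[S²⁻]^3 = (2s)^2 · (3s)^3 = 108s^5
108s^5 = 4.37×10⁻⁹⁸  ⇒  s^5 = 4.05×10⁻¹⁰⁰
s = (4.05×10⁻¹⁰⁰)^(1/5) = 1.32×10⁻²⁰ mol L⁻¹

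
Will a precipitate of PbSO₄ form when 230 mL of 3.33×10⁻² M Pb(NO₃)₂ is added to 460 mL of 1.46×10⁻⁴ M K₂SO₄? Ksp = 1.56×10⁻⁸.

The combined volume is 690 mL.
[Pb²⁺] = (3.33×10⁻²)(230)/690 = 1.11×10⁻² M
[SO₄²⁻] = (1.46×10⁻⁴)(460)/690 = 9.73×10⁻⁵ M
Q = [Pb²⁺][SO₄²⁻] = 1.08×10⁻⁶
Because Q > Ksp (1.08×10⁻⁶ vs 1.56×10⁻⁸), a precipitate of PbSO₄ forms.

Yes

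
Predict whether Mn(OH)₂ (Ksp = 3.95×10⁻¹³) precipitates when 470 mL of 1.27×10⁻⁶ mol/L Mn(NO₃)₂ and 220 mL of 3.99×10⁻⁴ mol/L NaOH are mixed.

After mixing, V = 470 mL + 220 mL = 690 mL.
[Mn²⁺] = (1.27×10⁻⁶)(470)/690 = 8.65×10⁻⁷ mol/L
[OH⁻] = (3.99×10⁻⁴)(220)/690 = 1.27×10⁻⁴ mol/L
Q = [Mn²⁺][OH⁻]^2 = 1.40×10⁻¹⁴
Q < Ksp (1.40×10⁻¹⁴ vs 3.95×10⁻¹³); the solution remains unsaturated and no precipitate forms.

No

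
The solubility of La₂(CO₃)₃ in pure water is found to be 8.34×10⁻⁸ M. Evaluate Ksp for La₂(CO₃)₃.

La₂(CO₃)₃(s) ⇌ 2 La³⁺(aq) + 3 CO₃²⁻(aq)
Call the molar solubility s, so that [La³⁺] = 2s and [CO₃²⁻] = 3s.
Ksp = [La³⁺]^2[CO₃²⁻]^3 = (2s)^2 · (3s)^3 = 108s^5
Ksp = 108 × (8.34×10⁻⁸)^5 = 4.36×10⁻³⁴

Ksp = 4.36×10⁻³⁴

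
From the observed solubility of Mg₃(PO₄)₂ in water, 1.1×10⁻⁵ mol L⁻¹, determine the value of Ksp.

Mg₃(PO₄)₂(s) ⇌ 3 Mg²⁺(aq) + 2 PO₄³⁻(aq)
Call the molar solubility s, so that [Mg²⁺] = 3s and [PO₄³⁻] = 2s.
Ksp = [Mg²⁺]^3[PO₄³⁻]^2 = (3s)^3 · (2s)^2 = 108s^5
Ksp = 108 × (1.1×10⁻⁵)^5 = 1.7×10⁻²³

Ksp = 1.7×10⁻²³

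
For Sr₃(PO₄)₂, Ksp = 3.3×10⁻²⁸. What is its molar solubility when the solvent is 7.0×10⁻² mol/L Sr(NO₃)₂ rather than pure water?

4.9×10⁻¹³ M

Sr₃(PO₄)₂(s) ⇌ 3 Sr²⁺(aq) + 2 PO₄³⁻(aq)
The solution already contains Sr²⁺ at 7.0×10⁻² mol/L. Let s be the molar solubility of Sr₃(PO₄)₂.
[Sr²⁺] ≈ 7.0×10⁻² mol/L (common ion dominates); [PO₄³⁻] = 2s.
Ksp = [Sr²⁺]^3[PO₄³⁻]^2 = (7.0×10⁻²)^3(2s)^2
(2s)^2 = 3.3×10⁻²⁸ / (7.0×10⁻²)^3 = 9.6×10⁻²⁵
s = 4.9×10⁻¹³ mol/L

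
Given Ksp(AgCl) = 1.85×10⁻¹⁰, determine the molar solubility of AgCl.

1.36×10⁻⁵ M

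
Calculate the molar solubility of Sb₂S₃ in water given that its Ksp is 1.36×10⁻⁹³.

1.05×10⁻¹⁹ M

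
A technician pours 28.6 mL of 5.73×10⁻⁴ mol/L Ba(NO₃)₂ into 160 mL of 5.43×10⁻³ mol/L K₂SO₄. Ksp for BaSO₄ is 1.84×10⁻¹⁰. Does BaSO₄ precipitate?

The combined volume is 188.6 mL.
[Ba²⁺] = (5.73×10⁻⁴)(28.6)/188.6 = 8.69×10⁻⁵ mol/L
[SO₄²⁻] = (5.43×10⁻³)(160)/188.6 = 4.61×10⁻³ mol/L
Q = [Ba²⁺][SO₄²⁻] = 4.00×10⁻⁷
Because Q > Ksp (4.00×10⁻⁷ vs 1.84×10⁻¹⁰), a precipitate of BaSO₄ forms.

Yes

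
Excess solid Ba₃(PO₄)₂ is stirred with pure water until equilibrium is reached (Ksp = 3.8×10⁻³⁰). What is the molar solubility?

5.1×10⁻⁷ M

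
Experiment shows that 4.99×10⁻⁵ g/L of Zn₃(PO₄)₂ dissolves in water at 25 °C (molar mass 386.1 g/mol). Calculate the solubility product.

Ksp = 3.89×10⁻³³

Molar solubility s = (4.99×10⁻⁵ g/L) / (386.1 g/mol) = 1.2924×10⁻⁷ mol/L
Zn₃(PO₄)₂(s) ⇌ 3 Zn²⁺(aq) + 2 PO₄³⁻(aq)
For each mole of Zn₃(PO₄)₂ that dissolves per liter, [Zn²⁺] = 3s and [PO₄³⁻] = 2s; let s denote this solubility.
Ksp = [Zn²⁺]^3[PO₄³⁻]^2 = (3s)^3 · (2s)^2 = 108s^5
Ksp = 108 × (1.2924×10⁻⁷)^5 = 3.89×10⁻³³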